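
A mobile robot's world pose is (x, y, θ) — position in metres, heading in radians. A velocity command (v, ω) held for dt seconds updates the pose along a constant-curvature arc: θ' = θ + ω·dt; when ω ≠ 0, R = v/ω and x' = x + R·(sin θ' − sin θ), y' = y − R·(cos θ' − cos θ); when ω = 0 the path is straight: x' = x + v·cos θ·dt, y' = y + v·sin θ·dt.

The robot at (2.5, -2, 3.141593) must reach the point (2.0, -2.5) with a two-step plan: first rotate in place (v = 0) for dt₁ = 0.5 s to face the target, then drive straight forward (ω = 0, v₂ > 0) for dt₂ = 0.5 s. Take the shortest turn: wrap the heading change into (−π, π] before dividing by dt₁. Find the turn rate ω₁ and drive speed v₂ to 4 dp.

ω₁ = 1.5708, v₂ = 1.4142

heading to target = atan2(-2.5−-2, 2−2.5) = -2.3562
Δθ = wrap(-2.3562 − 3.1416) = 0.7854; ω₁ = Δθ/dt₁ = 1.5708
distance = √((2−2.5)² + (-2.5−-2)²) = 0.7071; v₂ = distance/dt₂ = 1.4142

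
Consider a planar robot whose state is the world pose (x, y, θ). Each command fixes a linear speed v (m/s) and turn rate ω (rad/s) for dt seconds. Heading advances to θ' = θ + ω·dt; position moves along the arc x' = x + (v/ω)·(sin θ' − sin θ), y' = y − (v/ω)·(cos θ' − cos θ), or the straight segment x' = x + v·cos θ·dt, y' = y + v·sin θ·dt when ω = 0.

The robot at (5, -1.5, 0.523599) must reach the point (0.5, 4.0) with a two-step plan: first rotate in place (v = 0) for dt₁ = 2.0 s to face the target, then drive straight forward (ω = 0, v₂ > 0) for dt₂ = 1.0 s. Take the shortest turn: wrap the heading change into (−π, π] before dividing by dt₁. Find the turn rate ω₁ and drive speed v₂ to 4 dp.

heading to target = atan2(4−-1.5, 0.5−5) = 2.2565
Δθ = wrap(2.2565 − 0.5236) = 1.7329; ω₁ = Δθ/dt₁ = 0.8665
distance = √((0.5−5)² + (4−-1.5)²) = 7.1063; v₂ = distance/dt₂ = 7.1063

ω₁ = 0.8665, v₂ = 7.1063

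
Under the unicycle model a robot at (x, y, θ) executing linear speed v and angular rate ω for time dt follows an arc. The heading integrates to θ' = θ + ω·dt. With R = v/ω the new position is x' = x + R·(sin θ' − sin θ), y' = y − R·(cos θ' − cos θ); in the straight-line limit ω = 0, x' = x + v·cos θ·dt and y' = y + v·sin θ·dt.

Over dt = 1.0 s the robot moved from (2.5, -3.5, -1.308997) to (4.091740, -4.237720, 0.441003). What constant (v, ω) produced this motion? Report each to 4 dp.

v = 2.0000, ω = 1.7500

Δθ = 0.441003 − -1.308997 = 1.750000
ω = Δθ/dt = 1.750000/1.0 = 1.7500
R = Δx/(sin θ' − sin θ) = 1.1429
v = R·ω = 1.1429·1.7500 = 2.0000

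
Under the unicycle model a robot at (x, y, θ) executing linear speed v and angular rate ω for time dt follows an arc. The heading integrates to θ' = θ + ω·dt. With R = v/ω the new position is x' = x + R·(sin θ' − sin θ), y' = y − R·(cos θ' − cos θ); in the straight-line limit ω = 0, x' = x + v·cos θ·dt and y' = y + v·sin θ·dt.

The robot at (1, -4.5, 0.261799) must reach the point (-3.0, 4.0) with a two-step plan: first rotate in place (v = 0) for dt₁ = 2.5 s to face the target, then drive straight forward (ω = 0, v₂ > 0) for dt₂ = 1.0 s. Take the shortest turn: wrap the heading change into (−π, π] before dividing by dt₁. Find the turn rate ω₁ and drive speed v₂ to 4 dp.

heading to target = atan2(4−-4.5, -3−1) = 2.0106
Δθ = wrap(2.0106 − 0.2618) = 1.7488; ω₁ = Δθ/dt₁ = 0.6995
distance = √((-3−1)² + (4−-4.5)²) = 9.3941; v₂ = distance/dt₂ = 9.3941

ω₁ = 0.6995, v₂ = 9.3941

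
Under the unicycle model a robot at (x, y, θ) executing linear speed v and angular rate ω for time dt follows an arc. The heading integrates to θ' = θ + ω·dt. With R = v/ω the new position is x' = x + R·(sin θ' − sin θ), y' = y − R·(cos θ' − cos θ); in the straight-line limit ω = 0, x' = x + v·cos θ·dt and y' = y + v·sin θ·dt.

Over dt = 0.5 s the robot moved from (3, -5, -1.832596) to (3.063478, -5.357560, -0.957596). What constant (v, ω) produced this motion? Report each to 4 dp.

v = 0.7500, ω = 1.7500

Δθ = -0.957596 − -1.832596 = 0.875000
ω = Δθ/dt = 0.875000/0.5 = 1.7500
R = −Δy/(cos θ' − cos θ) = 0.4286
v = R·ω = 0.4286·1.7500 = 0.7500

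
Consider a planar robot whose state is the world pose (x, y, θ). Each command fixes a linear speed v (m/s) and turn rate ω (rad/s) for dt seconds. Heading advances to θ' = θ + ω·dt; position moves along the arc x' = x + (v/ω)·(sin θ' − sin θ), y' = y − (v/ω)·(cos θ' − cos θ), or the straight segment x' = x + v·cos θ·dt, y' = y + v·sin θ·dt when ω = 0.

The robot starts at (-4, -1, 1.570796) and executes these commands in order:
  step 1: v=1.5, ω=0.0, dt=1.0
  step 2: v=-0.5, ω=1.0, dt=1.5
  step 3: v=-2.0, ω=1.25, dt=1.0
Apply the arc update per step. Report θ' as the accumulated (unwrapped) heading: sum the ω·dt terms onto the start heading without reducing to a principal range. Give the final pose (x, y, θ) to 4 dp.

step 1: θ'=1.5708 (straight) → pose (-4.0000, 0.5000, 1.5708)
step 2: θ'=3.0708 (R=-0.5000) → pose (-3.5354, 0.0013, 3.0708)
step 3: θ'=4.3208 (R=-1.6000) → pose (-1.9433, 0.9866, 4.3208)

(-1.9433, 0.9866, 4.3208)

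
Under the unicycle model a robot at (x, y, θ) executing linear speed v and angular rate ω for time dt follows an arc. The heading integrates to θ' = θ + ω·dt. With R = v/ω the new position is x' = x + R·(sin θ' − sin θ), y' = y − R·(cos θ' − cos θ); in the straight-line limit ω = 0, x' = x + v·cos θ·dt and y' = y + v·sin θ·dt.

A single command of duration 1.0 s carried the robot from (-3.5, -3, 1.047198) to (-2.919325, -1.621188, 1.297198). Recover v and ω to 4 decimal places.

Δθ = 1.297198 − 1.047198 = 0.250000
ω = Δθ/dt = 0.250000/1.0 = 0.2500
R = −Δy/(cos θ' − cos θ) = 6.0000
v = R·ω = 6.0000·0.2500 = 1.5000

v = 1.5000, ω = 0.2500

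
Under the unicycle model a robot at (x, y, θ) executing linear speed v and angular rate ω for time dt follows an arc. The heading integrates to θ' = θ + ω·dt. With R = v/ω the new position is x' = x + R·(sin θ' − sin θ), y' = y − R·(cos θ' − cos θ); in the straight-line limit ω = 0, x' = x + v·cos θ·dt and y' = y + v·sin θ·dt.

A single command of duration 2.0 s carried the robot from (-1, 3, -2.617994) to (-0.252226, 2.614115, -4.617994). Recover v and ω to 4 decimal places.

v = -0.5000, ω = -1.0000

Δθ = -4.617994 − -2.617994 = -2.000000
ω = Δθ/dt = -2.000000/2.0 = -1.0000
R = Δx/(sin θ' − sin θ) = 0.5000
v = R·ω = 0.5000·-1.0000 = -0.5000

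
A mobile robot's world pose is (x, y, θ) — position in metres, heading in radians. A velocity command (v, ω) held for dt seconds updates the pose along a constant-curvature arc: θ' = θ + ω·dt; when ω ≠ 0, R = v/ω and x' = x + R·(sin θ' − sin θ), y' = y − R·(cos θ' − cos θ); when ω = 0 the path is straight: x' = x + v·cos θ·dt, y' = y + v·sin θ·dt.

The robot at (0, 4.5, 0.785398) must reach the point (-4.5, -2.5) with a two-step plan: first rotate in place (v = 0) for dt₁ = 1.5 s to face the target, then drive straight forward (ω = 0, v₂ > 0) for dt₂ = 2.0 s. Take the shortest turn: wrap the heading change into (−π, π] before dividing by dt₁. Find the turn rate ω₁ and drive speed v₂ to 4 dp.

heading to target = atan2(-2.5−4.5, -4.5−0) = -2.1421
Δθ = wrap(-2.1421 − 0.7854) = -2.9275; ω₁ = Δθ/dt₁ = -1.9517
distance = √((-4.5−0)² + (-2.5−4.5)²) = 8.3217; v₂ = distance/dt₂ = 4.1608

ω₁ = -1.9517, v₂ = 4.1608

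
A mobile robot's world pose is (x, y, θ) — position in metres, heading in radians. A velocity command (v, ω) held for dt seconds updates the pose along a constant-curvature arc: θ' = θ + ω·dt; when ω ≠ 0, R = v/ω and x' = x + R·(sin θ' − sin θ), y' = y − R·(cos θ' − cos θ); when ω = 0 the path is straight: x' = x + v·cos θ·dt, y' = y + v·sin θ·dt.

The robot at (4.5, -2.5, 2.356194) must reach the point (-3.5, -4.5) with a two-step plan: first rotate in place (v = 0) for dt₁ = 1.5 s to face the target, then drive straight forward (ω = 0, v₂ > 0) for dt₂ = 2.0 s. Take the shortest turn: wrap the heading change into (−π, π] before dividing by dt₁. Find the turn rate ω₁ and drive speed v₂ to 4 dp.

heading to target = atan2(-4.5−-2.5, -3.5−4.5) = -2.8966
Δθ = wrap(-2.8966 − 2.3562) = 1.0304; ω₁ = Δθ/dt₁ = 0.6869
distance = √((-3.5−4.5)² + (-4.5−-2.5)²) = 8.2462; v₂ = distance/dt₂ = 4.1231

ω₁ = 0.6869, v₂ = 4.1231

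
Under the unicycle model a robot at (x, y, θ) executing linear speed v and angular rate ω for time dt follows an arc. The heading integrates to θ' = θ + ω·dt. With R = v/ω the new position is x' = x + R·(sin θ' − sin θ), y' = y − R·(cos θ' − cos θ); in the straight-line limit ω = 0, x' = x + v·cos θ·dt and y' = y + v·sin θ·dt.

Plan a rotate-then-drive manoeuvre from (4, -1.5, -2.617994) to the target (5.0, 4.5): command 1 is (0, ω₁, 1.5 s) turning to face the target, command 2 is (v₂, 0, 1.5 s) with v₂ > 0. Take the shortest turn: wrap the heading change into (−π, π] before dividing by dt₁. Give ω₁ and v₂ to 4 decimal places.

ω₁ = -1.5064, v₂ = 4.0552

heading to target = atan2(4.5−-1.5, 5−4) = 1.4056
Δθ = wrap(1.4056 − -2.6180) = -2.2595; ω₁ = Δθ/dt₁ = -1.5064
distance = √((5−4)² + (4.5−-1.5)²) = 6.0828; v₂ = distance/dt₂ = 4.0552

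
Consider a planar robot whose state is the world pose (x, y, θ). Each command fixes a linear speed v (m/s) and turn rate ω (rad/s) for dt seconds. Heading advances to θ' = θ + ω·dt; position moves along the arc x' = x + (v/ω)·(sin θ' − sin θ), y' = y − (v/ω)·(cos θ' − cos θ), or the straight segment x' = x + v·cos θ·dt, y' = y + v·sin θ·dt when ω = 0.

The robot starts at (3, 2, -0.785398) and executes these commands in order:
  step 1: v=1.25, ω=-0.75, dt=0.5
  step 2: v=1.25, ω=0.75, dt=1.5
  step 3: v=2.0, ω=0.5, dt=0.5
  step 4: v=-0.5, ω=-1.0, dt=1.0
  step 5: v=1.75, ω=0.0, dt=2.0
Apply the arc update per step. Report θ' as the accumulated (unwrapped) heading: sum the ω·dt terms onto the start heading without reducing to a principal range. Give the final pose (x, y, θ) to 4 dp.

(7.8273, -1.7649, -0.7854)

step 1: θ'=-1.1604 (R=-1.6667) → pose (3.3498, 1.4864, -1.1604)
step 2: θ'=-0.0354 (R=1.6667) → pose (4.8190, 0.4858, -0.0354)
step 3: θ'=0.2146 (R=4.0000) → pose (5.8124, 0.5750, 0.2146)
step 4: θ'=-0.7854 (R=0.5000) → pose (5.3524, 0.7100, -0.7854)
step 5: θ'=-0.7854 (straight) → pose (7.8273, -1.7649, -0.7854)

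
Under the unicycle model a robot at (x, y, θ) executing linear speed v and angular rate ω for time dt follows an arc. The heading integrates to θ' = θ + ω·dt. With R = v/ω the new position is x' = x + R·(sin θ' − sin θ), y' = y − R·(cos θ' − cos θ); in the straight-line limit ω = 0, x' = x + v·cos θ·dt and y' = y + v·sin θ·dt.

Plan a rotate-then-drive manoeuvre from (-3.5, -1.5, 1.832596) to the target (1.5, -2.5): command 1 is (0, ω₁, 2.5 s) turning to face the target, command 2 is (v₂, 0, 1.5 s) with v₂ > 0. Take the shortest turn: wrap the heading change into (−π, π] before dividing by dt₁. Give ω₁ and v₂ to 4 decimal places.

ω₁ = -0.8120, v₂ = 3.3993

heading to target = atan2(-2.5−-1.5, 1.5−-3.5) = -0.1974
Δθ = wrap(-0.1974 − 1.8326) = -2.0300; ω₁ = Δθ/dt₁ = -0.8120
distance = √((1.5−-3.5)² + (-2.5−-1.5)²) = 5.0990; v₂ = distance/dt₂ = 3.3993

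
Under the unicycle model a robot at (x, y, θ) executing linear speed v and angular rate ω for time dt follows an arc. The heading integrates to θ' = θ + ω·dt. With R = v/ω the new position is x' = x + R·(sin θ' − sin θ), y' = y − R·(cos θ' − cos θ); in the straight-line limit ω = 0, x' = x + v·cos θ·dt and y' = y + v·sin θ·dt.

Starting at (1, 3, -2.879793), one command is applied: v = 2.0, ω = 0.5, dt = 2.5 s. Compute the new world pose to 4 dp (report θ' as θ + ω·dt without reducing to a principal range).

θ' = -2.8798 + 0.5·2.5 = -1.6298
R = v/ω = 2.0/0.5 = 4.0000
x' = 1 + 4.0000·(sin -1.6298 − sin -2.8798) = -1.9578
y' = 3 − 4.0000·(cos -1.6298 − cos -2.8798) = -0.6279

(-1.9578, -0.6279, -1.6298)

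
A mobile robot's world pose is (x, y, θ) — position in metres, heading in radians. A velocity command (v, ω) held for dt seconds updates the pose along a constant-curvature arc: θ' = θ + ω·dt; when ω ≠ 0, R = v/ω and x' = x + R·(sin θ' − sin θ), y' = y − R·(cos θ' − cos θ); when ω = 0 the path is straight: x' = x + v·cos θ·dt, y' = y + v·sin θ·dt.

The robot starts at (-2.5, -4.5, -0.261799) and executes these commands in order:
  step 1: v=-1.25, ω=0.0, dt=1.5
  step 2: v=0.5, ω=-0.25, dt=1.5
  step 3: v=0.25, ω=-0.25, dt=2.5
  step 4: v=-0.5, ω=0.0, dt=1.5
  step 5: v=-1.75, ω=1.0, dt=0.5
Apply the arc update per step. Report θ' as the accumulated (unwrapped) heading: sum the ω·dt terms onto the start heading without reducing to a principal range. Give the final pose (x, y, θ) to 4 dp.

(-3.9688, -3.3899, -0.7618)

step 1: θ'=-0.2618 (straight) → pose (-4.3111, -4.0147, -0.2618)
step 2: θ'=-0.6368 (R=-2.0000) → pose (-3.6395, -4.3386, -0.6368)
step 3: θ'=-1.2618 (R=-1.0000) → pose (-3.2815, -4.8385, -1.2618)
step 4: θ'=-1.2618 (straight) → pose (-3.5096, -4.1240, -1.2618)
step 5: θ'=-0.7618 (R=-1.7500) → pose (-3.9688, -3.3899, -0.7618)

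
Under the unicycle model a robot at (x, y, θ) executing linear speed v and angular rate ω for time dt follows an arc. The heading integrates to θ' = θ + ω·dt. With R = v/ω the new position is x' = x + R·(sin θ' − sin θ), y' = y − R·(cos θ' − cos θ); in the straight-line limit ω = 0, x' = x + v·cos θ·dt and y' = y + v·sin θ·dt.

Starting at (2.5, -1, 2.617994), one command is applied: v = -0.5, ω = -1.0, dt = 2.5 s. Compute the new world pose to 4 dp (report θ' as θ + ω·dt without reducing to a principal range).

θ' = 2.6180 + -1.0·2.5 = 0.1180
R = v/ω = -0.5/-1.0 = 0.5000
x' = 2.5 + 0.5000·(sin 0.1180 − sin 2.6180) = 2.3089
y' = -1 − 0.5000·(cos 0.1180 − cos 2.6180) = -1.9295

(2.3089, -1.9295, 0.1180)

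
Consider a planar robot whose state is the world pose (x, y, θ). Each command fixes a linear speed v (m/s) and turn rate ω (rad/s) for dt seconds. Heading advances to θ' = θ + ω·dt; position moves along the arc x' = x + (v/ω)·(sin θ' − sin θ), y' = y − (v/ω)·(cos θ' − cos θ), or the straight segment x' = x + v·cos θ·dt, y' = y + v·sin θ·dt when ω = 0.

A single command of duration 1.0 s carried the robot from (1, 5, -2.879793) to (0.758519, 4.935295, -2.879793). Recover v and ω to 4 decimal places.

Δθ = -2.879793 − -2.879793 = 0.000000
ω = Δθ/dt = 0.000000/1.0 = 0.0000
ω = 0 → v = (Δx·cos θ + Δy·sin θ)/dt = 0.2500

v = 0.2500, ω = 0.0000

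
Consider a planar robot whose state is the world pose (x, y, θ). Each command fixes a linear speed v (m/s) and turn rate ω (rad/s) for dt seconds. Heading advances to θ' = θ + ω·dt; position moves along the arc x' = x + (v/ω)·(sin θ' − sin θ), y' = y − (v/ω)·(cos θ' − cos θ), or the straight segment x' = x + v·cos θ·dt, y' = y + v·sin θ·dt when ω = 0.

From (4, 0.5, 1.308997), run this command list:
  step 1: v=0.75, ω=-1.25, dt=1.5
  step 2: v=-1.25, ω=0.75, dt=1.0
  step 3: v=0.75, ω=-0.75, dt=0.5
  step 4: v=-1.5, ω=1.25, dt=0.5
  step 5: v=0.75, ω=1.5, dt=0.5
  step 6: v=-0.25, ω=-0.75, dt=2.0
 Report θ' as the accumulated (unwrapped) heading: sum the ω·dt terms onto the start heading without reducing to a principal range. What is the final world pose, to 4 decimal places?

step 1: θ'=-0.5660 (R=-0.6000) → pose (4.9013, 0.8511, -0.5660)
step 2: θ'=0.1840 (R=-1.6667) → pose (3.7026, 1.0829, 0.1840)
step 3: θ'=-0.1910 (R=-1.0000) → pose (4.0754, 1.0816, -0.1910)
step 4: θ'=0.4340 (R=-1.2000) → pose (3.3430, 0.9922, 0.4340)
step 5: θ'=1.1840 (R=0.5000) → pose (3.5958, 1.2572, 1.1840)
step 6: θ'=-0.3160 (R=0.3333) → pose (3.1835, 1.0661, -0.3160)

(3.1835, 1.0661, -0.3160)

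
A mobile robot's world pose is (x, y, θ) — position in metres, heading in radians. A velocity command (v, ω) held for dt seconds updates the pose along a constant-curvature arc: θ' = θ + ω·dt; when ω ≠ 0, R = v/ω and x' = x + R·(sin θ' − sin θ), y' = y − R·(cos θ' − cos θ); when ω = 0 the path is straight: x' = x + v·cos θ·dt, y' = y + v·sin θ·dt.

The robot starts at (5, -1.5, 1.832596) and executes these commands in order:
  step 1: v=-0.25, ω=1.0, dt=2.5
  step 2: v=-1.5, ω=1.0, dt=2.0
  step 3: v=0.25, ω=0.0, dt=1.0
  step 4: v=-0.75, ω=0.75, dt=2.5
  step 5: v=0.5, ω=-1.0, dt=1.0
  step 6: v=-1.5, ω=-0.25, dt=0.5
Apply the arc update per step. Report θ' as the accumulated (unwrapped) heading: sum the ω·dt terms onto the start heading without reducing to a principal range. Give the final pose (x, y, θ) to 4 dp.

(2.9494, -0.9011, 7.0826)

step 1: θ'=4.3326 (R=-0.2500) → pose (5.4737, -1.5280, 4.3326)
step 2: θ'=6.3326 (R=-1.5000) → pose (4.0065, 0.5263, 6.3326)
step 3: θ'=6.3326 (straight) → pose (4.2562, 0.5386, 6.3326)
step 4: θ'=8.2076 (R=-1.0000) → pose (3.3674, -0.8064, 8.2076)
step 5: θ'=7.2076 (R=-0.5000) → pose (3.4374, -0.3321, 7.2076)
step 6: θ'=7.0826 (R=6.0000) → pose (2.9494, -0.9011, 7.0826)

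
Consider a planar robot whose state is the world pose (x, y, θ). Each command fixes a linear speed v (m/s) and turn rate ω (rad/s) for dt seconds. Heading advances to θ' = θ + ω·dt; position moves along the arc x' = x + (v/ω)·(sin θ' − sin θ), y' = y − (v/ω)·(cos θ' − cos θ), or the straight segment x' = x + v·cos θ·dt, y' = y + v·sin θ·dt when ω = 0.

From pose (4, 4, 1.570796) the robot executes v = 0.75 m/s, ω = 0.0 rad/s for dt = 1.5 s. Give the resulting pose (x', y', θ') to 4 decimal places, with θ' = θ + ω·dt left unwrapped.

θ' = 1.5708 + 0.0·1.5 = 1.5708
ω = 0 → straight: x' = 4 + 0.75·cos(1.5708)·1.5 = 4.0000
y' = 4 + 0.75·sin(1.5708)·1.5 = 5.1250

(4.0000, 5.1250, 1.5708)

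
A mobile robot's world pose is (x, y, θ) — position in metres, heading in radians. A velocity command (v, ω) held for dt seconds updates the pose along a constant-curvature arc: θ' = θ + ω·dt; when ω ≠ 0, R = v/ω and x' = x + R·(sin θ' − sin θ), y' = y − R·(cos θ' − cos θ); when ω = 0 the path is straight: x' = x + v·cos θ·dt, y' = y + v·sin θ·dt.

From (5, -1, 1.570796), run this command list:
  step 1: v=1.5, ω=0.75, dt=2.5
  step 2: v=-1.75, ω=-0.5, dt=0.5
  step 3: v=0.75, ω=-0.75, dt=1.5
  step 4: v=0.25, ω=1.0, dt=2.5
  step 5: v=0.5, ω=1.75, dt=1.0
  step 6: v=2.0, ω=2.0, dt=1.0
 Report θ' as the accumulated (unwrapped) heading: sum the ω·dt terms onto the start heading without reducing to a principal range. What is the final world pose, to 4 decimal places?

(3.0100, 2.6218, 8.3208)

step 1: θ'=3.4458 (R=2.0000) → pose (2.4009, 0.9082, 3.4458)
step 2: θ'=3.1958 (R=3.5000) → pose (3.2597, 1.0637, 3.1958)
step 3: θ'=2.0708 (R=-1.0000) → pose (2.3279, 1.5828, 2.0708)
step 4: θ'=4.5708 (R=0.2500) → pose (1.8610, 1.4983, 4.5708)
step 5: θ'=6.3208 (R=0.2857) → pose (2.1546, 1.1724, 6.3208)
step 6: θ'=8.3208 (R=1.0000) → pose (3.0100, 2.6218, 8.3208)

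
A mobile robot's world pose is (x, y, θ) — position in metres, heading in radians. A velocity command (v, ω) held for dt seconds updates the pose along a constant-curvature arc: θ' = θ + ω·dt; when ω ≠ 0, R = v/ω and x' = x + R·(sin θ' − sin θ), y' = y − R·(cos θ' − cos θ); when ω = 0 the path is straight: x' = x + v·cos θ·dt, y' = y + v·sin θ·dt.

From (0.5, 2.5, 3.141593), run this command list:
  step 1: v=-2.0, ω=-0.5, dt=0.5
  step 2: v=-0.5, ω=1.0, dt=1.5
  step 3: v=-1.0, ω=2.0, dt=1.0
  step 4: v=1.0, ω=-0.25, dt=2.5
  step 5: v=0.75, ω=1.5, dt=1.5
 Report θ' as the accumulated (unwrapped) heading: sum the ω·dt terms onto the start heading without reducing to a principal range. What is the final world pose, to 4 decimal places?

step 1: θ'=2.8916 (R=4.0000) → pose (1.4896, 2.3757, 2.8916)
step 2: θ'=4.3916 (R=-0.5000) → pose (2.0878, 2.7024, 4.3916)
step 3: θ'=6.3916 (R=-0.5000) → pose (1.5592, 3.3572, 6.3916)
step 4: θ'=5.7666 (R=-4.0000) → pose (3.9677, 2.8587, 5.7666)
step 5: θ'=8.0166 (R=0.5000) → pose (4.7080, 3.3744, 8.0166)

(4.7080, 3.3744, 8.0166)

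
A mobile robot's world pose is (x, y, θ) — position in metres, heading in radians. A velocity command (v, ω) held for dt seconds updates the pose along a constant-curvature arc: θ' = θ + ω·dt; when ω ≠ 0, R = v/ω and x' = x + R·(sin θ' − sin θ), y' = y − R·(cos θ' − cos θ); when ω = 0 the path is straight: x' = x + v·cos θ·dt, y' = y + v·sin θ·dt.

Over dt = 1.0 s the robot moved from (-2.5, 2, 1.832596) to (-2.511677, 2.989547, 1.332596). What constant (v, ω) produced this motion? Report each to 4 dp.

v = 1.0000, ω = -0.5000

Δθ = 1.332596 − 1.832596 = -0.500000
ω = Δθ/dt = -0.500000/1.0 = -0.5000
R = −Δy/(cos θ' − cos θ) = -2.0000
v = R·ω = -2.0000·-0.5000 = 1.0000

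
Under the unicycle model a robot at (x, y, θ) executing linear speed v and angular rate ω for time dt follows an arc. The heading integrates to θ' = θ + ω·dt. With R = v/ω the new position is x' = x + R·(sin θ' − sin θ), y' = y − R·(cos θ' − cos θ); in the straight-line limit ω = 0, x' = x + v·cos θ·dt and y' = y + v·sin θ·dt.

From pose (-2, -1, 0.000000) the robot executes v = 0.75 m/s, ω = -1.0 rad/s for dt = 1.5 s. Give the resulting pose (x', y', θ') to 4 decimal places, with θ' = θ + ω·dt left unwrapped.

θ' = 0.0000 + -1.0·1.5 = -1.5000
R = v/ω = 0.75/-1.0 = -0.7500
x' = -2 + -0.7500·(sin -1.5000 − sin 0.0000) = -1.2519
y' = -1 − -0.7500·(cos -1.5000 − cos 0.0000) = -1.6969

(-1.2519, -1.6969, -1.5000)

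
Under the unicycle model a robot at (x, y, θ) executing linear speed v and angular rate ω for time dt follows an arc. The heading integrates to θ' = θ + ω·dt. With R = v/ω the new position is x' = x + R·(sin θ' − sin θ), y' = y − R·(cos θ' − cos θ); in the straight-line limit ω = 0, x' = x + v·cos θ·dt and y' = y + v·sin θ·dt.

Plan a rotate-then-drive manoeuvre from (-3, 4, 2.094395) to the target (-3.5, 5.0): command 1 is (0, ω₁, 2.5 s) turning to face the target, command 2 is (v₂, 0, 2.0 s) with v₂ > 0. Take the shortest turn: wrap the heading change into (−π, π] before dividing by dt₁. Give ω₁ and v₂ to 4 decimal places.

heading to target = atan2(5−4, -3.5−-3) = 2.0344
Δθ = wrap(2.0344 − 2.0944) = -0.0600; ω₁ = Δθ/dt₁ = -0.0240
distance = √((-3.5−-3)² + (5−4)²) = 1.1180; v₂ = distance/dt₂ = 0.5590

ω₁ = -0.0240, v₂ = 0.5590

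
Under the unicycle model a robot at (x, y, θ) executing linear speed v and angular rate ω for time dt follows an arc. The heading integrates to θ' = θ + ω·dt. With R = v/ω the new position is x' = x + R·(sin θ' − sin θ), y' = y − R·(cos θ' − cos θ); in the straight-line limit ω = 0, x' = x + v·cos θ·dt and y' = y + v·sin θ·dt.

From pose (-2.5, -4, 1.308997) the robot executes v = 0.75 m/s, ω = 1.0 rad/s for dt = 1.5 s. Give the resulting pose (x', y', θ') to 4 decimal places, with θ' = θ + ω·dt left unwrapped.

θ' = 1.3090 + 1.0·1.5 = 2.8090
R = v/ω = 0.75/1.0 = 0.7500
x' = -2.5 + 0.7500·(sin 2.8090 − sin 1.3090) = -2.9796
y' = -4 − 0.7500·(cos 2.8090 − cos 1.3090) = -3.0970

(-2.9796, -3.0970, 2.8090)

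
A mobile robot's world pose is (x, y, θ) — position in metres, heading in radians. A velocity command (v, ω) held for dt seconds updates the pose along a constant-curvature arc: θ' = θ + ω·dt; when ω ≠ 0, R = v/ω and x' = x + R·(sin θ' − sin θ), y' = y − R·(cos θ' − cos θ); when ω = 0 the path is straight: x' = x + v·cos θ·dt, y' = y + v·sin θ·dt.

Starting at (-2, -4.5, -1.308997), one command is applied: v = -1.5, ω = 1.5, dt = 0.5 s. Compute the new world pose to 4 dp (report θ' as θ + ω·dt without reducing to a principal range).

θ' = -1.3090 + 1.5·0.5 = -0.5590
R = v/ω = -1.5/1.5 = -1.0000
x' = -2 + -1.0000·(sin -0.5590 − sin -1.3090) = -2.4356
y' = -4.5 − -1.0000·(cos -0.5590 − cos -1.3090) = -3.9110

(-2.4356, -3.9110, -0.5590)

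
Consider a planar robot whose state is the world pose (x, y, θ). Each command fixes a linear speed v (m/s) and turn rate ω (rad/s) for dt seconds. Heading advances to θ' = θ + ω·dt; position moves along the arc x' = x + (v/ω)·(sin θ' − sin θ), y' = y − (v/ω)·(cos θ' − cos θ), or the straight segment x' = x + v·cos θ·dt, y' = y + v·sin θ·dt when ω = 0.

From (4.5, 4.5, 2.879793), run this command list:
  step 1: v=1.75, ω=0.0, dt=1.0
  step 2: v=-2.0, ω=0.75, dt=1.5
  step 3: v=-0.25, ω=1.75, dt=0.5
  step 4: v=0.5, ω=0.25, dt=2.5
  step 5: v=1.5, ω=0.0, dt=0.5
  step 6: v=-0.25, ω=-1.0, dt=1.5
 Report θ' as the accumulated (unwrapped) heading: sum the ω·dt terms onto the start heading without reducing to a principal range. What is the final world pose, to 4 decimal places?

step 1: θ'=2.8798 (straight) → pose (2.8096, 4.9529, 2.8798)
step 2: θ'=4.0048 (R=-2.6667) → pose (5.5263, 5.7954, 4.0048)
step 3: θ'=4.8798 (R=-0.1429) → pose (5.5586, 5.9120, 4.8798)
step 4: θ'=5.5048 (R=2.0000) → pose (6.1264, 4.8212, 5.5048)
step 5: θ'=5.5048 (straight) → pose (6.6604, 4.2946, 5.5048)
step 6: θ'=4.0048 (R=0.2500) → pose (6.6459, 4.6351, 4.0048)

(6.6459, 4.6351, 4.0048)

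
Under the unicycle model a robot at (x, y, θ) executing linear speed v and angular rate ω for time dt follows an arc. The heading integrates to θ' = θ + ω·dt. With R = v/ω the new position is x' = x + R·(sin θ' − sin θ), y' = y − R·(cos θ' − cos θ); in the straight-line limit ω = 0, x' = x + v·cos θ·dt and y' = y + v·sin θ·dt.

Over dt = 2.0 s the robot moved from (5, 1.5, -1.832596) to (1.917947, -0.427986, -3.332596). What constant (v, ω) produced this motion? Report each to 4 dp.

v = 2.0000, ω = -0.7500

Δθ = -3.332596 − -1.832596 = -1.500000
ω = Δθ/dt = -1.500000/2.0 = -0.7500
R = Δx/(sin θ' − sin θ) = -2.6667
v = R·ω = -2.6667·-0.7500 = 2.0000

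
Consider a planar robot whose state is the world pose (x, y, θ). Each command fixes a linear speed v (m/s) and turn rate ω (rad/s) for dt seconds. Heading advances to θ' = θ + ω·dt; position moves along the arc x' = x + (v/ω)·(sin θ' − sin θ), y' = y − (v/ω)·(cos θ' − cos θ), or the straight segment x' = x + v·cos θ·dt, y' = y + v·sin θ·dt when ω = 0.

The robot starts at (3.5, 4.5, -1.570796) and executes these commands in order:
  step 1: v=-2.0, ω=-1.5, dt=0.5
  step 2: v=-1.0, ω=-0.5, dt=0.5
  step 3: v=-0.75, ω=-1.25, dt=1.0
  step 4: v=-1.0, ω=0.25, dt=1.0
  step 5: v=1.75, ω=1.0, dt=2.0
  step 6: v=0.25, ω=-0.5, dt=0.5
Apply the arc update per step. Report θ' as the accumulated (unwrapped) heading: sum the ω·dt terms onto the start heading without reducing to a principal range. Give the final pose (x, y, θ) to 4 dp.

step 1: θ'=-2.3208 (R=1.3333) → pose (3.8577, 5.4089, -2.3208)
step 2: θ'=-2.5708 (R=2.0000) → pose (4.2405, 5.7285, -2.5708)
step 3: θ'=-3.8208 (R=0.6000) → pose (4.9416, 5.6905, -3.8208)
step 4: θ'=-3.5708 (R=-4.0000) → pose (5.7897, 5.1656, -3.5708)
step 5: θ'=-1.5708 (R=1.7500) → pose (3.3115, 3.5743, -1.5708)
step 6: θ'=-1.8208 (R=-0.5000) → pose (3.2959, 3.4506, -1.8208)

(3.2959, 3.4506, -1.8208)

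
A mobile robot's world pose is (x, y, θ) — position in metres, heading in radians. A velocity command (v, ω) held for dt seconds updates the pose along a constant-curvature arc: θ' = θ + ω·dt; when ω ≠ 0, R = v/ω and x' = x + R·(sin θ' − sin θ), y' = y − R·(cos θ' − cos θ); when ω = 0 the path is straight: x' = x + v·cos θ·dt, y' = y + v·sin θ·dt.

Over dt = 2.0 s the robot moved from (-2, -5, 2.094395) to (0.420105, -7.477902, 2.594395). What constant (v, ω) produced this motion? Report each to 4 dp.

v = -1.7500, ω = 0.2500

Δθ = 2.594395 − 2.094395 = 0.500000
ω = Δθ/dt = 0.500000/2.0 = 0.2500
R = −Δy/(cos θ' − cos θ) = -7.0000
v = R·ω = -7.0000·0.2500 = -1.7500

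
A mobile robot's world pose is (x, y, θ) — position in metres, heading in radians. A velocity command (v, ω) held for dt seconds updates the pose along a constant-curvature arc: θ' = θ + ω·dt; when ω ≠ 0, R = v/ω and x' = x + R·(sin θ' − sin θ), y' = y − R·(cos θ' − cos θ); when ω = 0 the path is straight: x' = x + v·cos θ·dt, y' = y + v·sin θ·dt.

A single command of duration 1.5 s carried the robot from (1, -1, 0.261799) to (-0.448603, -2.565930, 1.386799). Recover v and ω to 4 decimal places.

Δθ = 1.386799 − 0.261799 = 1.125000
ω = Δθ/dt = 1.125000/1.5 = 0.7500
R = −Δy/(cos θ' − cos θ) = -2.0000
v = R·ω = -2.0000·0.7500 = -1.5000

v = -1.5000, ω = 0.7500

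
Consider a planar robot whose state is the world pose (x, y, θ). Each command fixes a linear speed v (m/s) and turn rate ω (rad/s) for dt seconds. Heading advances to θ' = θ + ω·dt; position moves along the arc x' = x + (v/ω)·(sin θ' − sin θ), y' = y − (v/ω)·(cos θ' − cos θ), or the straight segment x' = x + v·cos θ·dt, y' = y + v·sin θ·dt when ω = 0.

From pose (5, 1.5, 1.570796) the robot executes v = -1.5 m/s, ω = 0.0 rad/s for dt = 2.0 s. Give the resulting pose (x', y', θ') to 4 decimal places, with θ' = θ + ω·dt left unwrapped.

θ' = 1.5708 + 0.0·2.0 = 1.5708
ω = 0 → straight: x' = 5 + -1.5·cos(1.5708)·2.0 = 5.0000
y' = 1.5 + -1.5·sin(1.5708)·2.0 = -1.5000

(5.0000, -1.5000, 1.5708)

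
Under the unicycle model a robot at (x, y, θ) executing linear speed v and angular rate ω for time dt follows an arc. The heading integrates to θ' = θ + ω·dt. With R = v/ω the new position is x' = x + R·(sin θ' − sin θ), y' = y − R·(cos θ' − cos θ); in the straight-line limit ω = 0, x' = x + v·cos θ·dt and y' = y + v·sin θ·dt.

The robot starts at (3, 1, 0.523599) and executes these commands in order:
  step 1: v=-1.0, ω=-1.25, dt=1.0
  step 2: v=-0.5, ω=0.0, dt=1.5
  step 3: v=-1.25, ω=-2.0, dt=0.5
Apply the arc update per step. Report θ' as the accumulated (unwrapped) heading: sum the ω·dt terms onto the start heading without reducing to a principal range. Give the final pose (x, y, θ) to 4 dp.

(1.3056, 2.1570, -1.7264)

step 1: θ'=-0.7264 (R=0.8000) → pose (2.0687, 1.0948, -0.7264)
step 2: θ'=-0.7264 (straight) → pose (1.5080, 1.5929, -0.7264)
step 3: θ'=-1.7264 (R=0.6250) → pose (1.3056, 2.1570, -1.7264)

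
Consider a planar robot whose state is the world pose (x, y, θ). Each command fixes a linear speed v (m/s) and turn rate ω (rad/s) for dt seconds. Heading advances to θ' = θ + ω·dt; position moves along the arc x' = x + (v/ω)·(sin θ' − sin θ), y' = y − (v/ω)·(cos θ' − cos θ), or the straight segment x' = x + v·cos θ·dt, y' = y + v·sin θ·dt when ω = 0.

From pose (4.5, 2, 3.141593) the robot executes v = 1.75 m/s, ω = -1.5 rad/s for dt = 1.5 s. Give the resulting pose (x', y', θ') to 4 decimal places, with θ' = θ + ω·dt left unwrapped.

(3.5922, 3.8995, 0.8916)

θ' = 3.1416 + -1.5·1.5 = 0.8916
R = v/ω = 1.75/-1.5 = -1.1667
x' = 4.5 + -1.1667·(sin 0.8916 − sin 3.1416) = 3.5922
y' = 2 − -1.1667·(cos 0.8916 − cos 3.1416) = 3.8995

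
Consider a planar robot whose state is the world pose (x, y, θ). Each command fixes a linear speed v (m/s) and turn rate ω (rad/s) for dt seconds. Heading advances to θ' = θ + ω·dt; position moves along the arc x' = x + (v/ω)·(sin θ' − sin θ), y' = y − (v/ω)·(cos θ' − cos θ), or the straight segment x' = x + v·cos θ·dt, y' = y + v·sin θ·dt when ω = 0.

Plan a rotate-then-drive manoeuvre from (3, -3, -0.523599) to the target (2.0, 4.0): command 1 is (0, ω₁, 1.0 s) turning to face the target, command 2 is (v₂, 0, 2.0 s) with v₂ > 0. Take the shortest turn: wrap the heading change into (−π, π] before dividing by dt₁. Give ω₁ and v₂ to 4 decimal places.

ω₁ = 2.2363, v₂ = 3.5355

heading to target = atan2(4−-3, 2−3) = 1.7127
Δθ = wrap(1.7127 − -0.5236) = 2.2363; ω₁ = Δθ/dt₁ = 2.2363
distance = √((2−3)² + (4−-3)²) = 7.0711; v₂ = distance/dt₂ = 3.5355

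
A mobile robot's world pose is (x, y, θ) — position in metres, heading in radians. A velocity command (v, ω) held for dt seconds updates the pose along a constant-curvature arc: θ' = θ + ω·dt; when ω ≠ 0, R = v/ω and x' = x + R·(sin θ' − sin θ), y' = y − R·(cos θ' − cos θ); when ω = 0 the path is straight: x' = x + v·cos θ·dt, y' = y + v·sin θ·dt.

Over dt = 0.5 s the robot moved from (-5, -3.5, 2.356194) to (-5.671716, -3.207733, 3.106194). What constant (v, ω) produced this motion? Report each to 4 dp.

Δθ = 3.106194 − 2.356194 = 0.750000
ω = Δθ/dt = 0.750000/0.5 = 1.5000
R = Δx/(sin θ' − sin θ) = 1.0000
v = R·ω = 1.0000·1.5000 = 1.5000

v = 1.5000, ω = 1.5000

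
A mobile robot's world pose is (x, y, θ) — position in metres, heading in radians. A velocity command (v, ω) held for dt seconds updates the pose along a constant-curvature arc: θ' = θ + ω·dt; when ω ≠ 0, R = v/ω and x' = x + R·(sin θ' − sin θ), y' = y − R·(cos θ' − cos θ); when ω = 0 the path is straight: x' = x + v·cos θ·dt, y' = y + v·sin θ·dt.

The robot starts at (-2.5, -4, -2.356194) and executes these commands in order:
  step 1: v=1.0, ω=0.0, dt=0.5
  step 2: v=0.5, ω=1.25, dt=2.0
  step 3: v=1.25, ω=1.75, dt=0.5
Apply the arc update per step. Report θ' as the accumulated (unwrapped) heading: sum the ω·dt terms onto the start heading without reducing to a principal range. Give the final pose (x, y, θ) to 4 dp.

(-2.0075, -4.6999, 1.0188)

step 1: θ'=-2.3562 (straight) → pose (-2.8536, -4.3536, -2.3562)
step 2: θ'=0.1438 (R=0.4000) → pose (-2.5134, -5.0323, 0.1438)
step 3: θ'=1.0188 (R=0.7143) → pose (-2.0075, -4.6999, 1.0188)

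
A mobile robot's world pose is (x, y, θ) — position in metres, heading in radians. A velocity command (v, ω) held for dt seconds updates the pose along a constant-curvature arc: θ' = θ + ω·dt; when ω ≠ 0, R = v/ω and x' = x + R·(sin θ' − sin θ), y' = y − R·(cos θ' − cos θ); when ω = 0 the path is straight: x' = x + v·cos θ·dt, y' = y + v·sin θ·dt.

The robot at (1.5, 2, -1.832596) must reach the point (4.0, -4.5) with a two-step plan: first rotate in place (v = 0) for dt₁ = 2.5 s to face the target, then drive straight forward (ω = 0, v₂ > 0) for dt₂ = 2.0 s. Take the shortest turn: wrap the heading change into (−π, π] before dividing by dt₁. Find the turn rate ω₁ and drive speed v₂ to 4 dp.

ω₁ = 0.2516, v₂ = 3.4821

heading to target = atan2(-4.5−2, 4−1.5) = -1.2036
Δθ = wrap(-1.2036 − -1.8326) = 0.6290; ω₁ = Δθ/dt₁ = 0.2516
distance = √((4−1.5)² + (-4.5−2)²) = 6.9642; v₂ = distance/dt₂ = 3.4821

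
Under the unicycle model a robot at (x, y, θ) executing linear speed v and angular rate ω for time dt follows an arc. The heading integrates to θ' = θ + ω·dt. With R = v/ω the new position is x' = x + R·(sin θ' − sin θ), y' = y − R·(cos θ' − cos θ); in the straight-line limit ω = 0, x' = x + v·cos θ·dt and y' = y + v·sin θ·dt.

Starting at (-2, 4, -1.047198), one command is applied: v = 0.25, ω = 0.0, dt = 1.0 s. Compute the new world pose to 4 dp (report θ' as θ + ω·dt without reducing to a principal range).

θ' = -1.0472 + 0.0·1.0 = -1.0472
ω = 0 → straight: x' = -2 + 0.25·cos(-1.0472)·1.0 = -1.8750
y' = 4 + 0.25·sin(-1.0472)·1.0 = 3.7835

(-1.8750, 3.7835, -1.0472)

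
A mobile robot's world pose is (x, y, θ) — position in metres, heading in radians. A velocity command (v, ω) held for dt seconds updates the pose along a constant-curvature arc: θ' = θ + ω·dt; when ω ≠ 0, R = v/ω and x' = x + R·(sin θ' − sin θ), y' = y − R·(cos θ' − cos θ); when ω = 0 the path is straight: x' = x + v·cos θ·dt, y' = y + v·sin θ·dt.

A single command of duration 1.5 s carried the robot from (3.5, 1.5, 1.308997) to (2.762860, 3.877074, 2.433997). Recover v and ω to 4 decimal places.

Δθ = 2.433997 − 1.308997 = 1.125000
ω = Δθ/dt = 1.125000/1.5 = 0.7500
R = −Δy/(cos θ' − cos θ) = 2.3333
v = R·ω = 2.3333·0.7500 = 1.7500

v = 1.7500, ω = 0.7500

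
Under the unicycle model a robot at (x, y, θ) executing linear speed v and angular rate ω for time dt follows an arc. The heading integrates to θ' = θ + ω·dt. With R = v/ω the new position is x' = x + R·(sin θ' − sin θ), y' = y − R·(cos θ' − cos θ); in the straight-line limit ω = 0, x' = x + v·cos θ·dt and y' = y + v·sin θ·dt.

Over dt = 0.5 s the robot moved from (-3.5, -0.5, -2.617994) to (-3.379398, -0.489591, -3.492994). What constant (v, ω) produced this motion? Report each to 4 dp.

Δθ = -3.492994 − -2.617994 = -0.875000
ω = Δθ/dt = -0.875000/0.5 = -1.7500
R = Δx/(sin θ' − sin θ) = 0.1429
v = R·ω = 0.1429·-1.7500 = -0.2500

v = -0.2500, ω = -1.7500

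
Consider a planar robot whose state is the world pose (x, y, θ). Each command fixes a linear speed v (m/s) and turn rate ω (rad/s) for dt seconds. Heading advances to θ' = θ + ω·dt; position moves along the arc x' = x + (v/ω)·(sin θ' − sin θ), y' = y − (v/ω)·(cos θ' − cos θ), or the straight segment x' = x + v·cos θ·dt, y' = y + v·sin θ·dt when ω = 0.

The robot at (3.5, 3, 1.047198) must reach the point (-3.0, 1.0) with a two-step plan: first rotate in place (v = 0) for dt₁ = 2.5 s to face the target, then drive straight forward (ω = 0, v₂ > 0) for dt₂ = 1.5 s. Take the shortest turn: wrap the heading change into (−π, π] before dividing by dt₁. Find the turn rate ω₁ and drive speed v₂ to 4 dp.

heading to target = atan2(1−3, -3−3.5) = -2.8431
Δθ = wrap(-2.8431 − 1.0472) = 2.3929; ω₁ = Δθ/dt₁ = 0.9572
distance = √((-3−3.5)² + (1−3)²) = 6.8007; v₂ = distance/dt₂ = 4.5338

ω₁ = 0.9572, v₂ = 4.5338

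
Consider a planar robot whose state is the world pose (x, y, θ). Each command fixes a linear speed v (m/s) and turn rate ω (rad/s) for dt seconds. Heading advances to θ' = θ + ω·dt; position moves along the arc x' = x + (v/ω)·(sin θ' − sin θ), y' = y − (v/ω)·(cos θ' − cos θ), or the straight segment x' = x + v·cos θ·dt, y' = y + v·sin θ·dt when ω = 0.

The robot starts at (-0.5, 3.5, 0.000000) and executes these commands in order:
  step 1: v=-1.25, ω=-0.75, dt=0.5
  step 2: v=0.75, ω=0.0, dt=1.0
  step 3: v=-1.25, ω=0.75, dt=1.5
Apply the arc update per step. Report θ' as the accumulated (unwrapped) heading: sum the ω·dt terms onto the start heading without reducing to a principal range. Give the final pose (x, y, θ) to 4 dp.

(-2.1591, 3.0098, 0.7500)

step 1: θ'=-0.3750 (R=1.6667) → pose (-1.1105, 3.6158, -0.3750)
step 2: θ'=-0.3750 (straight) → pose (-0.4126, 3.3411, -0.3750)
step 3: θ'=0.7500 (R=-1.6667) → pose (-2.1591, 3.0098, 0.7500)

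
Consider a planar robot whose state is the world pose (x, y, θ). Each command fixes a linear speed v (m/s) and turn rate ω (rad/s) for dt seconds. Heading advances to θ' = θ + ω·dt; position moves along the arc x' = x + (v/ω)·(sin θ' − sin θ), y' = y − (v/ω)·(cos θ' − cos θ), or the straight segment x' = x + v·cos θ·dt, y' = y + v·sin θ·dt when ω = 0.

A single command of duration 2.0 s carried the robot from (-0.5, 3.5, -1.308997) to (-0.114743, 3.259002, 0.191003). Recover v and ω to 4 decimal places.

v = 0.2500, ω = 0.7500

Δθ = 0.191003 − -1.308997 = 1.500000
ω = Δθ/dt = 1.500000/2.0 = 0.7500
R = Δx/(sin θ' − sin θ) = 0.3333
v = R·ω = 0.3333·0.7500 = 0.2500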